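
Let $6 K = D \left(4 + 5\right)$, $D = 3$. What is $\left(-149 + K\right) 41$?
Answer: $- \frac{11849}{2} \approx -5924.5$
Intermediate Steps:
$K = \frac{9}{2}$ ($K = \frac{3 \left(4 + 5\right)}{6} = \frac{3 \cdot 9}{6} = \frac{1}{6} \cdot 27 = \frac{9}{2} \approx 4.5$)
$\left(-149 + K\right) 41 = \left(-149 + \frac{9}{2}\right) 41 = \left(- \frac{289}{2}\right) 41 = - \frac{11849}{2}$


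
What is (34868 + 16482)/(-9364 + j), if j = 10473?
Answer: 51350/1109 ≈ 46.303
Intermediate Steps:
(34868 + 16482)/(-9364 + j) = (34868 + 16482)/(-9364 + 10473) = 51350/1109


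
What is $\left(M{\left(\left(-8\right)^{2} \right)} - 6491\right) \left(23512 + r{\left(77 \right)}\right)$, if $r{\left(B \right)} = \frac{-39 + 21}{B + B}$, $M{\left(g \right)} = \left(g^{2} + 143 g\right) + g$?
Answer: $\frac{12348840715}{77} \approx 1.6037 \cdot 10^{8}$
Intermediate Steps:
$M{\left(g \right)} = g^{2} + 144 g$
$r{\left(B \right)} = - \frac{9}{B}$ ($r{\left(B \right)} = - \frac{18}{2 B} = - 18 \frac{1}{2 B} = - \frac{9}{B}$)
$\left(M{\left(\left(-8\right)^{2} \right)} - 6491\right) \left(23512 + r{\left(77 \right)}\right) = \left(\left(-8\right)^{2} \left(144 + \left(-8\right)^{2}\right) - 6491\right) \left(23512 - \frac{9}{77}\right) = \left(64 \left(144 + 64\right) - 6491\right) \left(23512 - \frac{9}{77}\right) = \left(64 \cdot 208 - 6491\right) \left(23512 - \frac{9}{77}\right) = \left(13312 - 6491\right) \frac{1810415}{77} = 6821 \cdot \frac{1810415}{77} = \frac{12348840715}{77}$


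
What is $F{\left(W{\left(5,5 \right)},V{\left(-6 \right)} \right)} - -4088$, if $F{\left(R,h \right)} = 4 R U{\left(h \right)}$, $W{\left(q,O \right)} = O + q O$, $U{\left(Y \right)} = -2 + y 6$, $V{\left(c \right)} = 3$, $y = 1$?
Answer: $4568$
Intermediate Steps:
$U{\left(Y \right)} = 4$ ($U{\left(Y \right)} = -2 + 1 \cdot 6 = -2 + 6 = 4$)
$W{\left(q,O \right)} = O + O q$
$F{\left(R,h \right)} = 16 R$ ($F{\left(R,h \right)} = 4 R 4 = 16 R$)
$F{\left(W{\left(5,5 \right)},V{\left(-6 \right)} \right)} - -4088 = 16 \cdot 5 \left(1 + 5\right) - -4088 = 16 \cdot 5 \cdot 6 + 4088 = 16 \cdot 30 + 4088 = 480 + 4088 = 4568$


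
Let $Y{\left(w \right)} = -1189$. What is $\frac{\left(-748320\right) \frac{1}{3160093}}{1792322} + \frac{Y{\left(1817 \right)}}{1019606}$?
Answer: $- \frac{308583574289}{264590429387326} \approx -0.0011663$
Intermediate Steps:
$\frac{\left(-748320\right) \frac{1}{3160093}}{1792322} + \frac{Y{\left(1817 \right)}}{1019606} = \frac{\left(-748320\right) \frac{1}{3160093}}{1792322} - \frac{1189}{1019606} = \left(-748320\right) \frac{1}{3160093} \cdot \frac{1}{1792322} - \frac{1189}{1019606} = \left(- \frac{480}{2027}\right) \frac{1}{1792322} - \frac{1189}{1019606} = - \frac{240}{1816518347} - \frac{1189}{1019606} = - \frac{308583574289}{264590429387326}$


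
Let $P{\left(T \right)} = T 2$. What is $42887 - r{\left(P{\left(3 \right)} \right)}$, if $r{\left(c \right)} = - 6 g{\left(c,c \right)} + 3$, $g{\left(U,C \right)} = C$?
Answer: $42920$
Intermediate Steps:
$P{\left(T \right)} = 2 T$
$r{\left(c \right)} = 3 - 6 c$ ($r{\left(c \right)} = - 6 c + 3 = 3 - 6 c$)
$42887 - r{\left(P{\left(3 \right)} \right)} = 42887 - \left(3 - 6 \cdot 2 \cdot 3\right) = 42887 - \left(3 - 36\right) = 42887 - -33 = 42887 + 33 = 42920$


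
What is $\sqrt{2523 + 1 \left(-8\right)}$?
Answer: $\sqrt{2515} \approx 50.15$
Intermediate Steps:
$\sqrt{2523 + 1 \left(-8\right)} = \sqrt{2523 - 8} = \sqrt{2515}$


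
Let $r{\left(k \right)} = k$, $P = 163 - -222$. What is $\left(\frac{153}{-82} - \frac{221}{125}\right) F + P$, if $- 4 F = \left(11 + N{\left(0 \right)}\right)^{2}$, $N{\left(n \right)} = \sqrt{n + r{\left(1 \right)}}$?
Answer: $\frac{2643571}{5125} \approx 515.82$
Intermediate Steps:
$P = 385$ ($P = 163 + 222 = 385$)
$N{\left(n \right)} = \sqrt{1 + n}$ ($N{\left(n \right)} = \sqrt{n + 1} = \sqrt{1 + n}$)
$F = -36$ ($F = - \frac{\left(11 + \sqrt{1 + 0}\right)^{2}}{4} = - \frac{\left(11 + \sqrt{1}\right)^{2}}{4} = - \frac{\left(11 + 1\right)^{2}}{4} = - \frac{12^{2}}{4} = \left(- \frac{1}{4}\right) 144 = -36$)
$\left(\frac{153}{-82} - \frac{221}{125}\right) F + P = \left(\frac{153}{-82} - \frac{221}{125}\right) \left(-36\right) + 385 = \left(153 \left(- \frac{1}{82}\right) - \frac{221}{125}\right) \left(-36\right) + 385 = \left(- \frac{153}{82} - \frac{221}{125}\right) \left(-36\right) + 385 = \left(- \frac{37247}{10250}\right) \left(-36\right) + 385 = \frac{670446}{5125} + 385 = \frac{2643571}{5125}$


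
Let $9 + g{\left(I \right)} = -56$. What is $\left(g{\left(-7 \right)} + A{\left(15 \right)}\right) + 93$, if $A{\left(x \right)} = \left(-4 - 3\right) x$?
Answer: $-77$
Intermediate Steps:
$A{\left(x \right)} = - 7 x$
$g{\left(I \right)} = -65$ ($g{\left(I \right)} = -9 - 56 = -65$)
$\left(g{\left(-7 \right)} + A{\left(15 \right)}\right) + 93 = \left(-65 - 105\right) + 93 = -170 + 93 = -77$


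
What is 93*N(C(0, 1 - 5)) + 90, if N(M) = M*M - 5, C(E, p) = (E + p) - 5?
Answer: 7158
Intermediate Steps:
C(E, p) = -5 + E + p
N(M) = -5 + M² (N(M) = M² - 5 = -5 + M²)
93*N(C(0, 1 - 5)) + 90 = 93*(-5 + (-5 + 0 + (1 - 5))²) + 90 = 93*(-5 + (-5 + 0 - 4)²) + 90 = 93*(-5 + (-9)²) + 90 = 93*(-5 + 81) + 90 = 93*76 + 90 = 7068 + 90 = 7158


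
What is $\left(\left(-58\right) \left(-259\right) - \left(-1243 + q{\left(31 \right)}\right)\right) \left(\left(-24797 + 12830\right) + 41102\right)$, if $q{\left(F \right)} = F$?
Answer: $472977590$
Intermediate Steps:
$\left(\left(-58\right) \left(-259\right) - \left(-1243 + q{\left(31 \right)}\right)\right) \left(\left(-24797 + 12830\right) + 41102\right) = \left(\left(-58\right) \left(-259\right) + \left(1243 - 31\right)\right) \left(\left(-24797 + 12830\right) + 41102\right) = \left(15022 + \left(1243 - 31\right)\right) \left(-11967 + 41102\right) = \left(15022 + 1212\right) 29135 = 16234 \cdot 29135 = 472977590$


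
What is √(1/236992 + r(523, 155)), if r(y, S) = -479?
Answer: I*√794634169/1288 ≈ 21.886*I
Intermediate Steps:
√(1/236992 + r(523, 155)) = √(1/236992 - 479) = √(-113519167/236992) = I*√794634169/1288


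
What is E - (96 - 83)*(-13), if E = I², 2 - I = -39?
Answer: 1850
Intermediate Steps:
I = 41 (I = 2 - 1*(-39) = 2 + 39 = 41)
E = 1681 (E = 41² = 1681)
E - (96 - 83)*(-13) = 1681 - (96 - 83)*(-13) = 1681 - 13*(-13) = 1681 - 1*(-169) = 1681 + 169 = 1850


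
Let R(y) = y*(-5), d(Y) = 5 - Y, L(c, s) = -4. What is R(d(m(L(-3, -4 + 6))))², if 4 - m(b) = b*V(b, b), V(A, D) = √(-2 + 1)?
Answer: -375 - 200*I ≈ -375.0 - 200.0*I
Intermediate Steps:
V(A, D) = I (V(A, D) = √(-1) = I)
m(b) = 4 - I*b (m(b) = 4 - b*I = 4 - I*b)
R(y) = -5*y
R(d(m(L(-3, -4 + 6))))² = (-5*(5 - (4 - 1*I*(-4))))² = (-5*(5 - (4 + 4*I)))² = (-5*(5 + (-4 - 4*I)))² = (-5*(1 - 4*I))² = (-5 + 20*I)²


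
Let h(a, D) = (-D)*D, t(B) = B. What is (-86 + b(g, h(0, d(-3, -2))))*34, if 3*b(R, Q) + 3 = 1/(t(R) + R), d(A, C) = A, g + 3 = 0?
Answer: -26639/9 ≈ -2959.9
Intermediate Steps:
g = -3 (g = -3 + 0 = -3)
h(a, D) = -D**2
b(R, Q) = -1 + 1/(6*R) (b(R, Q) = -1 + 1/(3*(R + R)) = -1 + 1/(3*((2*R))) = -1 + (1/(2*R))/3 = -1 + 1/(6*R))
(-86 + b(g, h(0, d(-3, -2))))*34 = (-86 + (1/6 - 1*(-3))/(-3))*34 = (-86 - (1/6 + 3)/3)*34 = (-86 - 1/3*19/6)*34 = (-86 - 19/18)*34 = -1567/18*34 = -26639/9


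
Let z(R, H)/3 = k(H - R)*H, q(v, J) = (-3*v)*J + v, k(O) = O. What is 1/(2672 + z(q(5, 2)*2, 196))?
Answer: 1/147320 ≈ 6.7879e-6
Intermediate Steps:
q(v, J) = v - 3*J*v (q(v, J) = -3*J*v + v = v - 3*J*v)
z(R, H) = 3*H*(H - R) (z(R, H) = 3*((H - R)*H) = 3*(H*(H - R)) = 3*H*(H - R))
1/(2672 + z(q(5, 2)*2, 196)) = 1/(2672 + 3*196*(196 - 5*(1 - 3*2)*2)) = 1/(2672 + 3*196*(196 - 5*(1 - 6)*2)) = 1/(2672 + 3*196*(196 - 5*(-5)*2)) = 1/(2672 + 3*196*(196 - (-25)*2)) = 1/(2672 + 3*196*(196 - 1*(-50))) = 1/(2672 + 3*196*(196 + 50)) = 1/(2672 + 3*196*246) = 1/(2672 + 144648) = 1/147320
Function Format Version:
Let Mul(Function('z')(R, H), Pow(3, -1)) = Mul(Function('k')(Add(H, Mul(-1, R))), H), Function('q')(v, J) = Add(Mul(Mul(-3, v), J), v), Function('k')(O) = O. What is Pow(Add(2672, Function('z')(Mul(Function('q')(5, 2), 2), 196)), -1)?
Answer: Rational(1, 147320) ≈ 6.7879e-6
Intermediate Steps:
Function('q')(v, J) = Add(v, Mul(-3, J, v)) (Function('q')(v, J) = Add(Mul(-3, J, v), v) = Add(v, Mul(-3, J, v)))
Function('z')(R, H) = Mul(3, H, Add(H, Mul(-1, R))) (Function('z')(R, H) = Mul(3, Mul(Add(H, Mul(-1, R)), H)) = Mul(3, Mul(H, Add(H, Mul(-1, R)))) = Mul(3, H, Add(H, Mul(-1, R))))
Pow(Add(2672, Function('z')(Mul(Function('q')(5, 2), 2), 196)), -1) = Pow(Add(2672, Mul(3, 196, Add(196, Mul(-1, Mul(Mul(5, Add(1, Mul(-3, 2))), 2))))), -1) = Pow(Add(2672, Mul(3, 196, Add(196, Mul(-1, Mul(Mul(5, Add(1, -6)), 2))))), -1) = Pow(Add(2672, Mul(3, 196, Add(196, Mul(-1, Mul(Mul(5, -5), 2))))), -1) = Pow(Add(2672, Mul(3, 196, Add(196, Mul(-1, Mul(-25, 2))))), -1) = Pow(Add(2672, Mul(3, 196, Add(196, Mul(-1, -50)))), -1) = Pow(Add(2672, Mul(3, 196, Add(196, 50))), -1) = Pow(Add(2672, Mul(3, 196, 246)), -1) = Pow(Add(2672, 144648), -1) = Pow(147320, -1) = Rational(1, 147320)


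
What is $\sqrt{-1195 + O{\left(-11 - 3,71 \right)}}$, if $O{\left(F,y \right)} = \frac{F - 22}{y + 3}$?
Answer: $\frac{i \sqrt{1636621}}{37} \approx 34.576 i$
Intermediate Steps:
$O{\left(F,y \right)} = \frac{-22 + F}{3 + y}$
$\sqrt{-1195 + O{\left(-11 - 3,71 \right)}} = \sqrt{-1195 + \frac{-22 - 14}{3 + 71}} = \sqrt{-1195 + \frac{-22 - 14}{74}} = \sqrt{-1195 + \frac{1}{74} \left(-36\right)} = \sqrt{-1195 - \frac{18}{37}} = \sqrt{- \frac{44233}{37}} = \frac{i \sqrt{1636621}}{37}$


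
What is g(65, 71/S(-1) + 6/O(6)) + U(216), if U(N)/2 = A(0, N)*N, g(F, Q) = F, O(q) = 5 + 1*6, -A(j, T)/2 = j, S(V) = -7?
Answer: 65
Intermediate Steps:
A(j, T) = -2*j
O(q) = 11 (O(q) = 5 + 6 = 11)
U(N) = 0 (U(N) = 2*((-2*0)*N) = 2*(0*N) = 2*0 = 0)
g(65, 71/S(-1) + 6/O(6)) + U(216) = 65 + 0 = 65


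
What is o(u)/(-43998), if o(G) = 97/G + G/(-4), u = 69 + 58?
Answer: 5247/7450328 ≈ 0.00070426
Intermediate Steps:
u = 127
o(G) = 97/G - G/4 (o(G) = 97/G + G*(-¼) = 97/G - G/4)
o(u)/(-43998) = (97/127 - ¼*127)/(-43998) = (97*(1/127) - 127/4)*(-1/43998) = (97/127 - 127/4)*(-1/43998) = -15741/508*(-1/43998) = 5247/7450328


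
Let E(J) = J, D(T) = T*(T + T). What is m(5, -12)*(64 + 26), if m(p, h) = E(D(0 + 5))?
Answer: 4500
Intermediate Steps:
D(T) = 2*T**2 (D(T) = T*(2*T) = 2*T**2)
m(p, h) = 50 (m(p, h) = 2*(0 + 5)**2 = 2*5**2 = 2*25 = 50)
m(5, -12)*(64 + 26) = 50*(64 + 26) = 50*90 = 4500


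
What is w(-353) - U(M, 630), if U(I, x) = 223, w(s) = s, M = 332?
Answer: -576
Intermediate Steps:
w(-353) - U(M, 630) = -353 - 1*223 = -353 - 223 = -576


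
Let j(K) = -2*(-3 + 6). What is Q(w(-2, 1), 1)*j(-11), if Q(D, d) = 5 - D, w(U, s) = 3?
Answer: -12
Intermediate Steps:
j(K) = -6 (j(K) = -2*3 = -6)
Q(w(-2, 1), 1)*j(-11) = (5 - 1*3)*(-6) = (5 - 3)*(-6) = 2*(-6) = -12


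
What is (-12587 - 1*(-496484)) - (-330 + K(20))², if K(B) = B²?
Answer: 478997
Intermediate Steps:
(-12587 - 1*(-496484)) - (-330 + K(20))² = (-12587 - 1*(-496484)) - (-330 + 20²)² = (-12587 + 496484) - (-330 + 400)² = 483897 - 1*70² = 483897 - 1*4900 = 483897 - 4900 = 478997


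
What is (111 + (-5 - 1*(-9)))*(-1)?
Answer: -115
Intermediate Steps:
(111 + (-5 - 1*(-9)))*(-1) = (111 + (-5 + 9))*(-1) = (111 + 4)*(-1) = 115*(-1) = -115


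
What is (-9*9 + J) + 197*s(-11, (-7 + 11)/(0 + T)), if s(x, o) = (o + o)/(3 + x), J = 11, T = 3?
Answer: -407/3 ≈ -135.67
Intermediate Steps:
s(x, o) = 2*o/(3 + x) (s(x, o) = (2*o)/(3 + x) = 2*o/(3 + x))
(-9*9 + J) + 197*s(-11, (-7 + 11)/(0 + T)) = (-9*9 + 11) + 197*(2*((-7 + 11)/(0 + 3))/(3 - 11)) = (-81 + 11) + 197*(2*(4/3)/(-8)) = -70 + 197*(2*(4*(1/3))*(-1/8)) = -70 + 197*(2*(4/3)*(-1/8)) = -70 + 197*(-1/3) = -70 - 197/3 = -407/3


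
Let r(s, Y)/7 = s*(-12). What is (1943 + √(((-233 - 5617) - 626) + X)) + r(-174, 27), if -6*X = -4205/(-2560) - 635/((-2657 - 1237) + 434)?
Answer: 16559 + I*√1786330947795/16608 ≈ 16559.0 + 80.475*I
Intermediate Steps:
r(s, Y) = -84*s (r(s, Y) = 7*(s*(-12)) = 7*(-12*s) = -84*s)
X = -161749/531456 (X = -(-4205/(-2560) - 635/((-2657 - 1237) + 434))/6 = -(-4205*(-1/2560) - 635/(-3894 + 434))/6 = -(841/512 - 635/(-3460))/6 = -(841/512 - 635*(-1/3460))/6 = -(841/512 + 127/692)/6 = -⅙*161749/88576 = -161749/531456 ≈ -0.30435)
(1943 + √(((-233 - 5617) - 626) + X)) + r(-174, 27) = (1943 + √(((-233 - 5617) - 626) - 161749/531456)) - 84*(-174) = (1943 + √((-5850 - 626) - 161749/531456)) + 14616 = (1943 + √(-6476 - 161749/531456)) + 14616 = (1943 + √(-3441870805/531456)) + 14616 = (1943 + I*√1786330947795/16608) + 14616 = 16559 + I*√1786330947795/16608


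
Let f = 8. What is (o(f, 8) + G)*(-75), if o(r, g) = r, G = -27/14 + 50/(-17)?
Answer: -55875/238 ≈ -234.77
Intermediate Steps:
G = -1159/238 (G = -27*1/14 + 50*(-1/17) = -27/14 - 50/17 = -1159/238 ≈ -4.8698)
(o(f, 8) + G)*(-75) = (8 - 1159/238)*(-75) = (745/238)*(-75) = -55875/238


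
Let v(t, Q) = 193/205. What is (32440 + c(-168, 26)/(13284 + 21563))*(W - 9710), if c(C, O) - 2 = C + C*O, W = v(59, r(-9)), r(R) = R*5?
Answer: -2249963534816122/7143635 ≈ -3.1496e+8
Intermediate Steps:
r(R) = 5*R
v(t, Q) = 193/205 (v(t, Q) = 193*(1/205) = 193/205)
W = 193/205 ≈ 0.94146
c(C, O) = 2 + C + C*O (c(C, O) = 2 + (C + C*O) = 2 + C + C*O)
(32440 + c(-168, 26)/(13284 + 21563))*(W - 9710) = (32440 + (2 - 168 - 168*26)/(13284 + 21563))*(193/205 - 9710) = (32440 + (2 - 168 - 4368)/34847)*(-1990357/205) = (32440 - 4534*1/34847)*(-1990357/205) = (32440 - 4534/34847)*(-1990357/205) = (1130432146/34847)*(-1990357/205) = -2249963534816122/7143635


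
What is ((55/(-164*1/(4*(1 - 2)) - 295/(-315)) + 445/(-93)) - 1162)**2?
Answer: 82004235686809489/60371438436 ≈ 1.3583e+6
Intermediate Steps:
((55/(-164*1/(4*(1 - 2)) - 295/(-315)) + 445/(-93)) - 1162)**2 = ((55/(-164/((-1*4)) - 295*(-1/315)) + 445*(-1/93)) - 1162)**2 = ((55/(-164/(-4) + 59/63) - 445/93) - 1162)**2 = ((55/(-164*(-1/4) + 59/63) - 445/93) - 1162)**2 = ((55/(41 + 59/63) - 445/93) - 1162)**2 = ((55/(2642/63) - 445/93) - 1162)**2 = ((55*(63/2642) - 445/93) - 1162)**2 = ((3465/2642 - 445/93) - 1162)**2 = (-853445/245706 - 1162)**2 = (-286363817/245706)**2 = 82004235686809489/60371438436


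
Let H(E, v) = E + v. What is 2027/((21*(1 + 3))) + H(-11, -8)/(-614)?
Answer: 623087/25788 ≈ 24.162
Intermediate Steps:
2027/((21*(1 + 3))) + H(-11, -8)/(-614) = 2027/((21*(1 + 3))) + (-11 - 8)/(-614) = 2027/((21*4)) - 19*(-1/614) = 2027/84 + 19/614 = 623087/25788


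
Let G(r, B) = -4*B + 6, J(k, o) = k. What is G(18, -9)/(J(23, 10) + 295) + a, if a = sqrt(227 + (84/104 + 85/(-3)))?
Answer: 7/53 + sqrt(1213602)/78 ≈ 14.256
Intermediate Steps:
a = sqrt(1213602)/78 (a = sqrt(227 + (84*(1/104) + 85*(-1/3))) = sqrt(227 + (21/26 - 85/3)) = sqrt(227 - 2147/78) = sqrt(15559/78) = sqrt(1213602)/78 ≈ 14.124)
G(r, B) = 6 - 4*B
G(18, -9)/(J(23, 10) + 295) + a = (6 - 4*(-9))/(23 + 295) + sqrt(1213602)/78 = (6 + 36)/318 + sqrt(1213602)/78 = 42*(1/318) + sqrt(1213602)/78 = 7/53 + sqrt(1213602)/78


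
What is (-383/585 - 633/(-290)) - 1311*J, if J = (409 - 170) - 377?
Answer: 6138599587/33930 ≈ 1.8092e+5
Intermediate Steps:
J = -138 (J = 239 - 377 = -138)
(-383/585 - 633/(-290)) - 1311*J = (-383/585 - 633/(-290)) - 1311*(-138) = (-383*1/585 - 633*(-1/290)) + 180918 = (-383/585 + 633/290) + 180918 = 51847/33930 + 180918 = 6138599587/33930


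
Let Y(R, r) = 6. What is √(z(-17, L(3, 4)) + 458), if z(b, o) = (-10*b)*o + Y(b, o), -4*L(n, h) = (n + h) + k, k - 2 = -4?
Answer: √1006/2 ≈ 15.859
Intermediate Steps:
k = -2 (k = 2 - 4 = -2)
L(n, h) = ½ - h/4 - n/4 (L(n, h) = -((n + h) - 2)/4 = -((h + n) - 2)/4 = -(-2 + h + n)/4 = ½ - h/4 - n/4)
z(b, o) = 6 - 10*b*o (z(b, o) = (-10*b)*o + 6 = -10*b*o + 6 = 6 - 10*b*o)
√(z(-17, L(3, 4)) + 458) = √((6 - 10*(-17)*(½ - ¼*4 - ¼*3)) + 458) = √((6 - 10*(-17)*(½ - 1 - ¾)) + 458) = √((6 - 10*(-17)*(-5/4)) + 458) = √((6 - 425/2) + 458) = √(-413/2 + 458) = √(503/2) = √1006/2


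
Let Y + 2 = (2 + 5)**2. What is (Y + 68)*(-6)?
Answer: -690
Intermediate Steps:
Y = 47 (Y = -2 + (2 + 5)**2 = -2 + 7**2 = -2 + 49 = 47)
(Y + 68)*(-6) = (47 + 68)*(-6) = 115*(-6) = -690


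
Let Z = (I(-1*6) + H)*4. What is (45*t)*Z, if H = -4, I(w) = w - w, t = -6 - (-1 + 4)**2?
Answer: 10800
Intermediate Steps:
t = -15 (t = -6 - 1*3**2 = -6 - 1*9 = -6 - 9 = -15)
I(w) = 0
Z = -16 (Z = (0 - 4)*4 = -4*4 = -16)
(45*t)*Z = (45*(-15))*(-16) = -675*(-16) = 10800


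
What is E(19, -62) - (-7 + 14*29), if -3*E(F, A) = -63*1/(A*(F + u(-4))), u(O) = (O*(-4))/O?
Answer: -123697/310 ≈ -399.02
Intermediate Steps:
u(O) = -4 (u(O) = (-4*O)/O = -4)
E(F, A) = 21/(A*(-4 + F)) (E(F, A) = -(-21)/((F - 4)*A) = -(-21)/((-4 + F)*A) = -(-21)/(A*(-4 + F)) = 21/(A*(-4 + F)))
E(19, -62) - (-7 + 14*29) = 21/(-62*(-4 + 19)) - (-7 + 14*29) = 21*(-1/62)/15 - (-7 + 406) = 21*(-1/62)*(1/15) - 1*399 = -7/310 - 399 = -123697/310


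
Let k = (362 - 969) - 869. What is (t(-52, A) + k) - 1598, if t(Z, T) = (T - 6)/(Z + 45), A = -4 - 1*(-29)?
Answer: -21537/7 ≈ -3076.7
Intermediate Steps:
A = 25 (A = -4 + 29 = 25)
t(Z, T) = (-6 + T)/(45 + Z)
k = -1476 (k = -607 - 869 = -1476)
(t(-52, A) + k) - 1598 = ((-6 + 25)/(45 - 52) - 1476) - 1598 = (19/(-7) - 1476) - 1598 = (-⅐*19 - 1476) - 1598 = (-19/7 - 1476) - 1598 = -10351/7 - 1598 = -21537/7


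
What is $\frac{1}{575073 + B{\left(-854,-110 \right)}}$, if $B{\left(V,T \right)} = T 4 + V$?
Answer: $\frac{1}{573779} \approx 1.7428 \cdot 10^{-6}$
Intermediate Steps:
$B{\left(V,T \right)} = V + 4 T$ ($B{\left(V,T \right)} = 4 T + V = V + 4 T$)
$\frac{1}{575073 + B{\left(-854,-110 \right)}} = \frac{1}{575073 + \left(-854 + 4 \left(-110\right)\right)} = \frac{1}{575073 - 1294} = \frac{1}{573779}$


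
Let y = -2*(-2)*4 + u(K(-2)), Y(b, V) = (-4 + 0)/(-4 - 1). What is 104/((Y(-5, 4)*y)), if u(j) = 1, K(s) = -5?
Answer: 130/17 ≈ 7.6471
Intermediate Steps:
Y(b, V) = ⅘ (Y(b, V) = -4/(-5) = -4*(-⅕) = ⅘)
y = 17 (y = -2*(-2)*4 + 1 = 4*4 + 1 = 16 + 1 = 17)
104/((Y(-5, 4)*y)) = 104/(((⅘)*17)) = 104/(68/5) = 104*(5/68) = 130/17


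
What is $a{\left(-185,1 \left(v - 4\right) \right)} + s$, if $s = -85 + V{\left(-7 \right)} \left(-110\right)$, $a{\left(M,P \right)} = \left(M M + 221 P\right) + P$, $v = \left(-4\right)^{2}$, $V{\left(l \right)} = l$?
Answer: $37574$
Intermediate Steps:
$v = 16$
$a{\left(M,P \right)} = M^{2} + 222 P$ ($a{\left(M,P \right)} = \left(M^{2} + 221 P\right) + P = M^{2} + 222 P$)
$s = 685$ ($s = -85 - -770 = -85 + 770 = 685$)
$a{\left(-185,1 \left(v - 4\right) \right)} + s = \left(\left(-185\right)^{2} + 222 \cdot 1 \left(16 - 4\right)\right) + 685 = \left(34225 + 222 \cdot 1 \cdot 12\right) + 685 = \left(34225 + 222 \cdot 12\right) + 685 = \left(34225 + 2664\right) + 685 = 36889 + 685 = 37574$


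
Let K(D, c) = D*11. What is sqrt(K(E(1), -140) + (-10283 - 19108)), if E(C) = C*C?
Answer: 2*I*sqrt(7345) ≈ 171.41*I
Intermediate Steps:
E(C) = C**2
K(D, c) = 11*D
sqrt(K(E(1), -140) + (-10283 - 19108)) = sqrt(11*1**2 + (-10283 - 19108)) = sqrt(11*1 - 29391) = sqrt(11 - 29391) = sqrt(-29380) = 2*I*sqrt(7345)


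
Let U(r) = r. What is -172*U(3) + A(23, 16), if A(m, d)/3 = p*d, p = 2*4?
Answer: -132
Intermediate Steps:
p = 8
A(m, d) = 24*d (A(m, d) = 3*(8*d) = 24*d)
-172*U(3) + A(23, 16) = -172*3 + 24*16 = -516 + 384 = -132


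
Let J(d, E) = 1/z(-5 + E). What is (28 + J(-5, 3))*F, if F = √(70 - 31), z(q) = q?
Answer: 55*√39/2 ≈ 171.74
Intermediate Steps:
F = √39 ≈ 6.2450
J(d, E) = 1/(-5 + E)
(28 + J(-5, 3))*F = (28 + 1/(-5 + 3))*√39 = (28 + 1/(-2))*√39 = (28 - ½)*√39 = 55*√39/2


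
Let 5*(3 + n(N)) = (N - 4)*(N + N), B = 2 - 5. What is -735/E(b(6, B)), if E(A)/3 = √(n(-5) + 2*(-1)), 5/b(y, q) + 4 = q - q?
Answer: -245*√13/13 ≈ -67.951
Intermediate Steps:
B = -3
n(N) = -3 + 2*N*(-4 + N)/5 (n(N) = -3 + ((N - 4)*(N + N))/5 = -3 + ((-4 + N)*(2*N))/5 = -3 + (2*N*(-4 + N))/5 = -3 + 2*N*(-4 + N)/5)
b(y, q) = -5/4 (b(y, q) = 5/(-4 + (q - q)) = 5/(-4 + 0) = 5/(-4) = 5*(-¼) = -5/4)
E(A) = 3*√13 (E(A) = 3*√((-3 - 8/5*(-5) + (⅖)*(-5)²) + 2*(-1)) = 3*√((-3 + 8 + (⅖)*25) - 2) = 3*√((-3 + 8 + 10) - 2) = 3*√(15 - 2) = 3*√13)
-735/E(b(6, B)) = -735*√13/39 = -245*√13/13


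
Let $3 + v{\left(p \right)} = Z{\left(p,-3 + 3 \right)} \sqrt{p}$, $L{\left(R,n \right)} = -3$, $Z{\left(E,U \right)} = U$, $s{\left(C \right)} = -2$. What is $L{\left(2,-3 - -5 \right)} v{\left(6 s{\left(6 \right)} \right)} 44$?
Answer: $396$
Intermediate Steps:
$v{\left(p \right)} = -3$ ($v{\left(p \right)} = -3 + \left(-3 + 3\right) \sqrt{p} = -3 + 0 \sqrt{p} = -3 + 0 = -3$)
$L{\left(2,-3 - -5 \right)} v{\left(6 s{\left(6 \right)} \right)} 44 = \left(-3\right) \left(-3\right) 44 = 9 \cdot 44 = 396$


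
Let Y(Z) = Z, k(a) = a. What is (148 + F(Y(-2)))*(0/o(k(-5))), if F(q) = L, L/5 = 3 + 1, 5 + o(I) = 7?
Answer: 0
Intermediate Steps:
o(I) = 2 (o(I) = -5 + 7 = 2)
L = 20 (L = 5*(3 + 1) = 5*4 = 20)
F(q) = 20
(148 + F(Y(-2)))*(0/o(k(-5))) = (148 + 20)*(0/2) = 168*(0*(½)) = 168*0 = 0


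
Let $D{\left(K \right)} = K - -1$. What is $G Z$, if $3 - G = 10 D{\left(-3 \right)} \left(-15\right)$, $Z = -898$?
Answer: $266706$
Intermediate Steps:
$D{\left(K \right)} = 1 + K$ ($D{\left(K \right)} = K + 1 = 1 + K$)
$G = -297$ ($G = 3 - 10 \left(1 - 3\right) \left(-15\right) = 3 - 10 \left(-2\right) \left(-15\right) = 3 - \left(-20\right) \left(-15\right) = 3 - 300 = -297$)
$G Z = \left(-297\right) \left(-898\right) = 266706$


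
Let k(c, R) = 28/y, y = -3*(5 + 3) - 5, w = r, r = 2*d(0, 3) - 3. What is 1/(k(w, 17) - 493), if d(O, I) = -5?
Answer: -29/14325 ≈ -0.0020244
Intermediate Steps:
r = -13 (r = 2*(-5) - 3 = -10 - 3 = -13)
w = -13
y = -29 (y = -3*8 - 5 = -24 - 5 = -29)
k(c, R) = -28/29 (k(c, R) = 28/(-29) = 28*(-1/29) = -28/29)
1/(k(w, 17) - 493) = 1/(-28/29 - 493) = 1/(-14325/29) = -29/14325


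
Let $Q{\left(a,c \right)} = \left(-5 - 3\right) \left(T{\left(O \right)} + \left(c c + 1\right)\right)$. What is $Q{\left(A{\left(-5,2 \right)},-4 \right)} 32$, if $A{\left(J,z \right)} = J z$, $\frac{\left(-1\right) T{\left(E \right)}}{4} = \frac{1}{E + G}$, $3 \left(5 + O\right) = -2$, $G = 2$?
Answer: $- \frac{50944}{11} \approx -4631.3$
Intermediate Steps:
$O = - \frac{17}{3}$ ($O = -5 + \frac{1}{3} \left(-2\right) = -5 - \frac{2}{3} = - \frac{17}{3} \approx -5.6667$)
$T{\left(E \right)} = - \frac{4}{2 + E}$ ($T{\left(E \right)} = - \frac{4}{E + 2} = - \frac{4}{2 + E}$)
$Q{\left(a,c \right)} = - \frac{184}{11} - 8 c^{2}$ ($Q{\left(a,c \right)} = \left(-5 - 3\right) \left(- \frac{4}{2 - \frac{17}{3}} + \left(c c + 1\right)\right) = - 8 \left(- \frac{4}{- \frac{11}{3}} + \left(c^{2} + 1\right)\right) = - 8 \left(\left(-4\right) \left(- \frac{3}{11}\right) + \left(1 + c^{2}\right)\right) = - 8 \left(\frac{12}{11} + \left(1 + c^{2}\right)\right) = - 8 \left(\frac{23}{11} + c^{2}\right) = - \frac{184}{11} - 8 c^{2}$)
$Q{\left(A{\left(-5,2 \right)},-4 \right)} 32 = \left(- \frac{184}{11} - 8 \left(-4\right)^{2}\right) 32 = \left(- \frac{184}{11} - 128\right) 32 = \left(- \frac{1592}{11}\right) 32 = - \frac{50944}{11}$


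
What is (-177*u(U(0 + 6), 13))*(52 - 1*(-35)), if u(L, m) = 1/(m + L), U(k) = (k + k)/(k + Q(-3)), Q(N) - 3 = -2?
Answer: -107793/103 ≈ -1046.5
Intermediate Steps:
Q(N) = 1 (Q(N) = 3 - 2 = 1)
U(k) = 2*k/(1 + k) (U(k) = (k + k)/(k + 1) = (2*k)/(1 + k) = 2*k/(1 + k))
u(L, m) = 1/(L + m)
(-177*u(U(0 + 6), 13))*(52 - 1*(-35)) = (-177/(2*(0 + 6)/(1 + (0 + 6)) + 13))*(52 - 1*(-35)) = (-177/(2*6/(1 + 6) + 13))*(52 + 35) = -177/(2*6/7 + 13)*87 = -177/(2*6*(1/7) + 13)*87 = -177/(12/7 + 13)*87 = -177/103/7*87 = -177*7/103*87 = -1239/103*87 = -107793/103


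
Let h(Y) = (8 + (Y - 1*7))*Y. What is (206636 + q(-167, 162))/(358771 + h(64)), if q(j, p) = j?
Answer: 68823/120977 ≈ 0.56889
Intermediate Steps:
h(Y) = Y*(1 + Y) (h(Y) = (8 + (Y - 7))*Y = (8 + (-7 + Y))*Y = (1 + Y)*Y = Y*(1 + Y))
(206636 + q(-167, 162))/(358771 + h(64)) = (206636 - 167)/(358771 + 64*(1 + 64)) = 206469/(358771 + 64*65) = 206469/(358771 + 4160) = 206469/362931 = 206469*(1/362931) = 68823/120977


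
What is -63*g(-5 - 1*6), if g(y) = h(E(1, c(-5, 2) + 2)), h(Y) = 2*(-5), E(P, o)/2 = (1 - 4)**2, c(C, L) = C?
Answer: 630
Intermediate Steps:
E(P, o) = 18 (E(P, o) = 2*(1 - 4)**2 = 2*(-3)**2 = 2*9 = 18)
h(Y) = -10
g(y) = -10
-63*g(-5 - 1*6) = -63*(-10) = 630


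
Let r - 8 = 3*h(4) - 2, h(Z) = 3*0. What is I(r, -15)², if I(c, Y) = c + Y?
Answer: 81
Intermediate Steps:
h(Z) = 0
r = 6 (r = 8 + (3*0 - 2) = 8 + (0 - 2) = 8 - 2 = 6)
I(c, Y) = Y + c
I(r, -15)² = (-15 + 6)² = (-9)² = 81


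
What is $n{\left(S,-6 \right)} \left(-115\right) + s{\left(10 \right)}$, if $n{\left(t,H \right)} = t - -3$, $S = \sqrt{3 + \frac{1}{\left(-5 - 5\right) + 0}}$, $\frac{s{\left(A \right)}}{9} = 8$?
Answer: $-273 - \frac{23 \sqrt{290}}{2} \approx -468.84$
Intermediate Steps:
$s{\left(A \right)} = 72$ ($s{\left(A \right)} = 9 \cdot 8 = 72$)
$S = \frac{\sqrt{290}}{10}$ ($S = \sqrt{3 + \frac{1}{-10 + 0}} = \sqrt{3 + \frac{1}{-10}} = \sqrt{3 - \frac{1}{10}} = \sqrt{\frac{29}{10}} = \frac{\sqrt{290}}{10} \approx 1.7029$)
$n{\left(t,H \right)} = 3 + t$ ($n{\left(t,H \right)} = t + 3 = 3 + t$)
$n{\left(S,-6 \right)} \left(-115\right) + s{\left(10 \right)} = \left(3 + \frac{\sqrt{290}}{10}\right) \left(-115\right) + 72 = \left(-345 - \frac{23 \sqrt{290}}{2}\right) + 72 = -273 - \frac{23 \sqrt{290}}{2}$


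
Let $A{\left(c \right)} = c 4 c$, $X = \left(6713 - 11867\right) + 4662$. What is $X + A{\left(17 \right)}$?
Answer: $664$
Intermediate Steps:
$X = -492$ ($X = -5154 + 4662 = -492$)
$A{\left(c \right)} = 4 c^{2}$ ($A{\left(c \right)} = 4 c c = 4 c^{2}$)
$X + A{\left(17 \right)} = -492 + 4 \cdot 17^{2} = -492 + 4 \cdot 289 = -492 + 1156 = 664$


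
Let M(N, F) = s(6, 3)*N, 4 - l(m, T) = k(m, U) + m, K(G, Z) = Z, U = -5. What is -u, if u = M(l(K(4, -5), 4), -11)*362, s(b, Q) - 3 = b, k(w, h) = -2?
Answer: -35838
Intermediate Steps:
l(m, T) = 6 - m (l(m, T) = 4 - (-2 + m) = 4 + (2 - m) = 6 - m)
s(b, Q) = 3 + b
M(N, F) = 9*N (M(N, F) = (3 + 6)*N = 9*N)
u = 35838 (u = (9*(6 - 1*(-5)))*362 = (9*(6 + 5))*362 = (9*11)*362 = 99*362 = 35838)
-u = -1*35838 = -35838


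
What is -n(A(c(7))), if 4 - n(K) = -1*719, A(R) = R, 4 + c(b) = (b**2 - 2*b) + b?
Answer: -723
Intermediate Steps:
c(b) = -4 + b**2 - b (c(b) = -4 + ((b**2 - 2*b) + b) = -4 + (b**2 - b) = -4 + b**2 - b)
n(K) = 723 (n(K) = 4 - (-1)*719 = 4 - 1*(-719) = 4 + 719 = 723)
-n(A(c(7))) = -1*723 = -723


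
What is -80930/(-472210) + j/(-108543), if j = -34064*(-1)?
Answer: -730097645/5125509003 ≈ -0.14244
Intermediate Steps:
j = 34064
-80930/(-472210) + j/(-108543) = -80930/(-472210) + 34064/(-108543) = -80930*(-1/472210) + 34064*(-1/108543) = 8093/47221 - 34064/108543 = -730097645/5125509003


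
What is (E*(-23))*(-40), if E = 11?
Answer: 10120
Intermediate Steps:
(E*(-23))*(-40) = (11*(-23))*(-40) = -253*(-40) = 10120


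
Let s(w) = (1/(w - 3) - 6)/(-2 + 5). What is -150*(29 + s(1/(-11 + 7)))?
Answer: -52450/13 ≈ -4034.6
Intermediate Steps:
s(w) = -2 + 1/(3*(-3 + w)) (s(w) = (1/(-3 + w) - 6)/3 = (-6 + 1/(-3 + w))*(1/3) = -2 + 1/(3*(-3 + w)))
-150*(29 + s(1/(-11 + 7))) = -150*(29 + (19 - 6/(-11 + 7))/(3*(-3 + 1/(-11 + 7)))) = -150*(29 + (19 - 6/(-4))/(3*(-3 + 1/(-4)))) = -150*(29 + (19 - 6*(-1/4))/(3*(-3 - 1/4))) = -150*(29 + (19 + 3/2)/(3*(-13/4))) = -150*(29 + (1/3)*(-4/13)*(41/2)) = -150*(29 - 82/39) = -150*1049/39 = -52450/13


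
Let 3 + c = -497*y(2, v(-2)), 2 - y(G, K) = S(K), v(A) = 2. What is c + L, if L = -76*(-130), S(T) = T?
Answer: 9877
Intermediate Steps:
y(G, K) = 2 - K
L = 9880
c = -3 (c = -3 - 497*(2 - 1*2) = -3 - 497*(2 - 2) = -3 - 497*0 = -3 + 0 = -3)
c + L = -3 + 9880 = 9877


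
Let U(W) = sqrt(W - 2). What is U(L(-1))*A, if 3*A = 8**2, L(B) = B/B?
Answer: 64*I/3 ≈ 21.333*I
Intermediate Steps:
L(B) = 1
A = 64/3 (A = (1/3)*8**2 = (1/3)*64 = 64/3 ≈ 21.333)
U(W) = sqrt(-2 + W)
U(L(-1))*A = sqrt(-2 + 1)*(64/3) = sqrt(-1)*(64/3) = I*(64/3) = 64*I/3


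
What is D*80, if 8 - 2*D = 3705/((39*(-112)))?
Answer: 4955/14 ≈ 353.93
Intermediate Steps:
D = 991/224 (D = 4 - 3705/(2*(39*(-112))) = 4 - 3705/(2*(-4368)) = 4 - 3705*(-1)/(2*4368) = 4 - ½*(-95/112) = 4 + 95/224 = 991/224 ≈ 4.4241)
D*80 = (991/224)*80 = 4955/14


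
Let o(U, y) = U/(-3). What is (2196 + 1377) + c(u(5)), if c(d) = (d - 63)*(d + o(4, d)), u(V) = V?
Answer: 10081/3 ≈ 3360.3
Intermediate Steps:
o(U, y) = -U/3 (o(U, y) = U*(-⅓) = -U/3)
c(d) = (-63 + d)*(-4/3 + d) (c(d) = (d - 63)*(d - ⅓*4) = (-63 + d)*(d - 4/3) = (-63 + d)*(-4/3 + d))
(2196 + 1377) + c(u(5)) = (2196 + 1377) + (84 + 5² - 193/3*5) = 3573 + (84 + 25 - 965/3) = 3573 - 638/3 = 10081/3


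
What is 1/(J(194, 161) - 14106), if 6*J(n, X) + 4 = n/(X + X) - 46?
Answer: -322/4544783 ≈ -7.0850e-5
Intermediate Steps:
J(n, X) = -25/3 + n/(12*X) (J(n, X) = -⅔ + (n/(X + X) - 46)/6 = -⅔ + (n/((2*X)) - 46)/6 = -⅔ + ((1/(2*X))*n - 46)/6 = -⅔ + (n/(2*X) - 46)/6 = -⅔ + (-46 + n/(2*X))/6 = -⅔ + (-23/3 + n/(12*X)) = -25/3 + n/(12*X))
1/(J(194, 161) - 14106) = 1/((1/12)*(194 - 100*161)/161 - 14106) = 1/((1/12)*(1/161)*(194 - 16100) - 14106) = 1/((1/12)*(1/161)*(-15906) - 14106) = 1/(-2651/322 - 14106) = 1/(-4544783/322) = -322/4544783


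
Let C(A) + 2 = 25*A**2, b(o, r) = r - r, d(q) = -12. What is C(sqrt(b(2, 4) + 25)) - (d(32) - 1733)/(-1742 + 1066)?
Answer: 419403/676 ≈ 620.42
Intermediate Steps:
b(o, r) = 0
C(A) = -2 + 25*A**2
C(sqrt(b(2, 4) + 25)) - (d(32) - 1733)/(-1742 + 1066) = (-2 + 25*(sqrt(0 + 25))**2) - (-12 - 1733)/(-1742 + 1066) = (-2 + 25*(sqrt(25))**2) - (-1745)/(-676) = (-2 + 25*5**2) - (-1745)*(-1)/676 = (-2 + 25*25) - 1*1745/676 = (-2 + 625) - 1745/676 = 623 - 1745/676 = 419403/676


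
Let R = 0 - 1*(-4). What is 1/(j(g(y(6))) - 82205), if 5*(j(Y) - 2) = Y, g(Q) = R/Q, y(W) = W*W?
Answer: -45/3699134 ≈ -1.2165e-5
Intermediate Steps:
y(W) = W²
R = 4 (R = 0 + 4 = 4)
g(Q) = 4/Q
j(Y) = 2 + Y/5
1/(j(g(y(6))) - 82205) = 1/((2 + (4/(6²))/5) - 82205) = 1/((2 + (4/36)/5) - 82205) = 1/((2 + (4*(1/36))/5) - 82205) = 1/((2 + (⅕)*(⅑)) - 82205) = 1/((2 + 1/45) - 82205) = 1/(91/45 - 82205) = 1/(-3699134/45) = -45/3699134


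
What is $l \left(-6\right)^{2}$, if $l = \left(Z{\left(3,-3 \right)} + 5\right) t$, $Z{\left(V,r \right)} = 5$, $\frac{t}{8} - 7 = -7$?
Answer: $0$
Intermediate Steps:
$t = 0$ ($t = 56 + 8 \left(-7\right) = 56 - 56 = 0$)
$l = 0$ ($l = \left(5 + 5\right) 0 = 10 \cdot 0 = 0$)
$l \left(-6\right)^{2} = 0 \left(-6\right)^{2} = 0 \cdot 36 = 0$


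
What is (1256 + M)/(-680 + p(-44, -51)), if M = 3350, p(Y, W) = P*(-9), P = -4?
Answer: -329/46 ≈ -7.1522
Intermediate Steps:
p(Y, W) = 36 (p(Y, W) = -4*(-9) = 36)
(1256 + M)/(-680 + p(-44, -51)) = (1256 + 3350)/(-680 + 36) = 4606/(-644) = 4606*(-1/644) = -329/46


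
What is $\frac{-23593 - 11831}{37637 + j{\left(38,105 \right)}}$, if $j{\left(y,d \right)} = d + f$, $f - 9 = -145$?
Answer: $- \frac{17712}{18803} \approx -0.94198$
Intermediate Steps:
$f = -136$ ($f = 9 - 145 = -136$)
$j{\left(y,d \right)} = -136 + d$ ($j{\left(y,d \right)} = d - 136 = -136 + d$)
$\frac{-23593 - 11831}{37637 + j{\left(38,105 \right)}} = \frac{-23593 - 11831}{37637 + \left(-136 + 105\right)} = - \frac{35424}{37637 - 31} = - \frac{35424}{37606} = \left(-35424\right) \frac{1}{37606} = - \frac{17712}{18803}$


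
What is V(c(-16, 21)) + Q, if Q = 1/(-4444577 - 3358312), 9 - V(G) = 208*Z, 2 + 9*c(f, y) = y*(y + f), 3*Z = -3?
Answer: 1693226912/7802889 ≈ 217.00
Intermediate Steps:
Z = -1 (Z = (⅓)*(-3) = -1)
c(f, y) = -2/9 + y*(f + y)/9 (c(f, y) = -2/9 + (y*(y + f))/9 = -2/9 + (y*(f + y))/9 = -2/9 + y*(f + y)/9)
V(G) = 217 (V(G) = 9 - 208*(-1) = 9 - 1*(-208) = 9 + 208 = 217)
Q = -1/7802889 (Q = 1/(-7802889) = -1/7802889 ≈ -1.2816e-7)
V(c(-16, 21)) + Q = 217 - 1/7802889 = 1693226912/7802889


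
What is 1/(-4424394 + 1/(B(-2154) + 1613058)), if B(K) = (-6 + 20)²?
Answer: -1613254/7137671318075 ≈ -2.2602e-7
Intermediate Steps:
B(K) = 196 (B(K) = 14² = 196)
1/(-4424394 + 1/(B(-2154) + 1613058)) = 1/(-4424394 + 1/(196 + 1613058)) = 1/(-4424394 + 1/1613254) = 1/(-7137671318075/1613254) = -1613254/7137671318075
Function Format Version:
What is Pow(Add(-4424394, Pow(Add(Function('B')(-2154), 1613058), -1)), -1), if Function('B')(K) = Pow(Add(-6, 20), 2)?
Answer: Rational(-1613254, 7137671318075) ≈ -2.2602e-7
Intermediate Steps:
Function('B')(K) = 196 (Function('B')(K) = Pow(14, 2) = 196)
Pow(Add(-4424394, Pow(Add(Function('B')(-2154), 1613058), -1)), -1) = Pow(Add(-4424394, Pow(Add(196, 1613058), -1)), -1) = Pow(Add(-4424394, Pow(1613254, -1)), -1) = Pow(Add(-4424394, Rational(1, 1613254)), -1) = Pow(Rational(-7137671318075, 1613254), -1) = Rational(-1613254, 7137671318075)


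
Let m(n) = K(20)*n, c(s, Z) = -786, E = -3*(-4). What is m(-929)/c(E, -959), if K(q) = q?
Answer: 9290/393 ≈ 23.639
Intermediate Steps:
E = 12 (E = -1*(-12) = 12)
m(n) = 20*n
m(-929)/c(E, -959) = (20*(-929))/(-786) = -18580*(-1/786) = 9290/393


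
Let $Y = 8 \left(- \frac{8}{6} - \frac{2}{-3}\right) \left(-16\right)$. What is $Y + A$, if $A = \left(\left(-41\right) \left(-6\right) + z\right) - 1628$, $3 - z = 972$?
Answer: $- \frac{6797}{3} \approx -2265.7$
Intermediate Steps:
$z = -969$ ($z = 3 - 972 = -969$)
$Y = \frac{256}{3}$ ($Y = 8 \left(\left(-8\right) \frac{1}{6} - - \frac{2}{3}\right) \left(-16\right) = 8 \left(- \frac{4}{3} + \frac{2}{3}\right) \left(-16\right) = 8 \left(- \frac{2}{3}\right) \left(-16\right) = \left(- \frac{16}{3}\right) \left(-16\right) = \frac{256}{3} \approx 85.333$)
$A = -2351$ ($A = \left(\left(-41\right) \left(-6\right) - 969\right) - 1628 = \left(246 - 969\right) - 1628 = -723 - 1628 = -2351$)
$Y + A = \frac{256}{3} - 2351 = - \frac{6797}{3}$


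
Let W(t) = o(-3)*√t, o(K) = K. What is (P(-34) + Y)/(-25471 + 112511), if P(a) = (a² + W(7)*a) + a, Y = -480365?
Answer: -479243/87040 + 3*√7/2560 ≈ -5.5029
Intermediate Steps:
W(t) = -3*√t
P(a) = a + a² - 3*a*√7 (P(a) = (a² + (-3*√7)*a) + a = (a² - 3*a*√7) + a = a + a² - 3*a*√7)
(P(-34) + Y)/(-25471 + 112511) = (-34*(1 - 34 - 3*√7) - 480365)/(-25471 + 112511) = (-34*(-33 - 3*√7) - 480365)/87040 = ((1122 + 102*√7) - 480365)*(1/87040) = (-479243 + 102*√7)*(1/87040) = -479243/87040 + 3*√7/2560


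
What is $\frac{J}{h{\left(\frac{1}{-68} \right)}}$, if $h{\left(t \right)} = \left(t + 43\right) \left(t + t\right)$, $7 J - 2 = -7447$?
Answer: $\frac{17212840}{20461} \approx 841.25$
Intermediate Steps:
$J = - \frac{7445}{7}$ ($J = \frac{2}{7} + \frac{1}{7} \left(-7447\right) = \frac{2}{7} - \frac{7447}{7} = - \frac{7445}{7} \approx -1063.6$)
$h{\left(t \right)} = 2 t \left(43 + t\right)$ ($h{\left(t \right)} = \left(43 + t\right) 2 t = 2 t \left(43 + t\right)$)
$\frac{J}{h{\left(\frac{1}{-68} \right)}} = - \frac{7445}{7 \frac{2 \left(43 + \frac{1}{-68}\right)}{-68}} = - \frac{7445}{7 \cdot 2 \left(- \frac{1}{68}\right) \left(43 - \frac{1}{68}\right)} = - \frac{7445}{7 \cdot 2 \left(- \frac{1}{68}\right) \frac{2923}{68}} = - \frac{7445}{7 \left(- \frac{2923}{2312}\right)} = \left(- \frac{7445}{7}\right) \left(- \frac{2312}{2923}\right) = \frac{17212840}{20461}$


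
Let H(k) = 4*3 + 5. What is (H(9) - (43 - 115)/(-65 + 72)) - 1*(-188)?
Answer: 1507/7 ≈ 215.29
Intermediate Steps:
H(k) = 17 (H(k) = 12 + 5 = 17)
(H(9) - (43 - 115)/(-65 + 72)) - 1*(-188) = (17 - (43 - 115)/(-65 + 72)) - 1*(-188) = (17 - (-72)/7) + 188 = (17 - 1*(-72/7)) + 188 = (17 + 72/7) + 188 = 191/7 + 188 = 1507/7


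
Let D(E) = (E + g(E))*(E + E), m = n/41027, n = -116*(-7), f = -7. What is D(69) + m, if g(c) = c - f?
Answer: 117278726/5861 ≈ 20010.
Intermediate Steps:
n = 812
g(c) = 7 + c (g(c) = c - 1*(-7) = c + 7 = 7 + c)
m = 116/5861 (m = 812/41027 = 812*(1/41027) = 116/5861 ≈ 0.019792)
D(E) = 2*E*(7 + 2*E) (D(E) = (E + (7 + E))*(E + E) = (7 + 2*E)*(2*E) = 2*E*(7 + 2*E))
D(69) + m = 2*69*(7 + 2*69) + 116/5861 = 2*69*(7 + 138) + 116/5861 = 2*69*145 + 116/5861 = 20010 + 116/5861 = 117278726/5861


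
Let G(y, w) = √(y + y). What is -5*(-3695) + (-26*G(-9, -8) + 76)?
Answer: 18551 - 78*I*√2 ≈ 18551.0 - 110.31*I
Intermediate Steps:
G(y, w) = √2*√y (G(y, w) = √(2*y) = √2*√y)
-5*(-3695) + (-26*G(-9, -8) + 76) = -5*(-3695) + (-26*√2*√(-9) + 76) = 18475 + (-26*√2*3*I + 76) = 18475 + (-78*I*√2 + 76) = 18475 + (76 - 78*I*√2) = 18551 - 78*I*√2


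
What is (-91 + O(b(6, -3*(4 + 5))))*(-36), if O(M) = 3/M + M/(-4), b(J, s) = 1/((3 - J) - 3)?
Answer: 7845/2 ≈ 3922.5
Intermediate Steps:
b(J, s) = -1/J (b(J, s) = 1/(-J) = -1/J)
O(M) = 3/M - M/4 (O(M) = 3/M + M*(-¼) = 3/M - M/4)
(-91 + O(b(6, -3*(4 + 5))))*(-36) = (-91 + (3/((-1/6)) - (-1)/(4*6)))*(-36) = (-91 + (3/((-1*⅙)) - (-1)/(4*6)))*(-36) = (-91 + (3/(-⅙) - ¼*(-⅙)))*(-36) = (-91 + (3*(-6) + 1/24))*(-36) = (-91 + (-18 + 1/24))*(-36) = (-91 - 431/24)*(-36) = -2615/24*(-36) = 7845/2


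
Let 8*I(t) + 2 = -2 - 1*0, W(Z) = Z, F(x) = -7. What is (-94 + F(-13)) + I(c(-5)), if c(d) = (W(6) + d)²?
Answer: -203/2 ≈ -101.50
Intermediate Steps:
c(d) = (6 + d)²
I(t) = -½ (I(t) = -¼ + (-2 - 1*0)/8 = -¼ + (-2 + 0)/8 = -¼ + (⅛)*(-2) = -¼ - ¼ = -½)
(-94 + F(-13)) + I(c(-5)) = (-94 - 7) - ½ = -101 - ½ = -203/2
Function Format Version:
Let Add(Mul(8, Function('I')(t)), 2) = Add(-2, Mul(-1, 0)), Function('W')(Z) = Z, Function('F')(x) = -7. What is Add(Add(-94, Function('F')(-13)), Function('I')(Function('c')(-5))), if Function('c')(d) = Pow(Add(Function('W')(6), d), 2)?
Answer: Rational(-203, 2) ≈ -101.50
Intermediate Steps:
Function('c')(d) = Pow(Add(6, d), 2)
Function('I')(t) = Rational(-1, 2) (Function('I')(t) = Add(Rational(-1, 4), Mul(Rational(1, 8), Add(-2, Mul(-1, 0)))) = Add(Rational(-1, 4), Mul(Rational(1, 8), Add(-2, 0))) = Add(Rational(-1, 4), Mul(Rational(1, 8), -2)) = Add(Rational(-1, 4), Rational(-1, 4)) = Rational(-1, 2))
Add(Add(-94, Function('F')(-13)), Function('I')(Function('c')(-5))) = Add(Add(-94, -7), Rational(-1, 2)) = Add(-101, Rational(-1, 2)) = Rational(-203, 2)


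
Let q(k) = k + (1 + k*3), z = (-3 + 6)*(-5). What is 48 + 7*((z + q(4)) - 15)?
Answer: -43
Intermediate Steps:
z = -15 (z = 3*(-5) = -15)
q(k) = 1 + 4*k (q(k) = k + (1 + 3*k) = 1 + 4*k)
48 + 7*((z + q(4)) - 15) = 48 + 7*((-15 + (1 + 4*4)) - 15) = 48 + 7*((-15 + (1 + 16)) - 15) = 48 + 7*((-15 + 17) - 15) = 48 + 7*(2 - 15) = 48 + 7*(-13) = 48 - 91 = -43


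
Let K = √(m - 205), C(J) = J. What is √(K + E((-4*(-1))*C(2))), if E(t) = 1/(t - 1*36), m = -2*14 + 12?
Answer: √(-7 + 196*I*√221)/14 ≈ 2.7231 + 2.7296*I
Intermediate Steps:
m = -16 (m = -28 + 12 = -16)
K = I*√221 (K = √(-16 - 205) = √(-221) = I*√221 ≈ 14.866*I)
E(t) = 1/(-36 + t) (E(t) = 1/(t - 36) = 1/(-36 + t))
√(K + E((-4*(-1))*C(2))) = √(I*√221 + 1/(-36 - 4*(-1)*2)) = √(I*√221 + 1/(-36 + 4*2)) = √(I*√221 + 1/(-36 + 8)) = √(I*√221 + 1/(-28)) = √(I*√221 - 1/28) = √(-1/28 + I*√221)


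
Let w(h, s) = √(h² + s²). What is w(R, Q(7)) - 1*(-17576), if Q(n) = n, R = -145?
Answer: 17576 + √21074 ≈ 17721.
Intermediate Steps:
w(R, Q(7)) - 1*(-17576) = √((-145)² + 7²) - 1*(-17576) = √(21025 + 49) + 17576 = √21074 + 17576 = 17576 + √21074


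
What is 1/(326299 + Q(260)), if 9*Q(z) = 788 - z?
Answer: 3/979073 ≈ 3.0641e-6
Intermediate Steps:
Q(z) = 788/9 - z/9 (Q(z) = (788 - z)/9 = 788/9 - z/9)
1/(326299 + Q(260)) = 1/(326299 + (788/9 - ⅑*260)) = 1/(326299 + (788/9 - 260/9)) = 1/(326299 + 176/3) = 1/(979073/3) = 3/979073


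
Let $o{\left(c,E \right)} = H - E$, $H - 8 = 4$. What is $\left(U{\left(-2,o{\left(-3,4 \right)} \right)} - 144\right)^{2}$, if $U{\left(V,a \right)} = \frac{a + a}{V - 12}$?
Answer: $\frac{1032256}{49} \approx 21066.0$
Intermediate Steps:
$H = 12$ ($H = 8 + 4 = 12$)
$o{\left(c,E \right)} = 12 - E$
$U{\left(V,a \right)} = \frac{2 a}{-12 + V}$
$\left(U{\left(-2,o{\left(-3,4 \right)} \right)} - 144\right)^{2} = \left(\frac{2 \left(12 - 4\right)}{-12 - 2} - 144\right)^{2} = \left(\frac{2 \left(12 - 4\right)}{-14} - 144\right)^{2} = \left(2 \cdot 8 \left(- \frac{1}{14}\right) - 144\right)^{2} = \left(- \frac{8}{7} - 144\right)^{2} = \left(- \frac{1016}{7}\right)^{2} = \frac{1032256}{49}$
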